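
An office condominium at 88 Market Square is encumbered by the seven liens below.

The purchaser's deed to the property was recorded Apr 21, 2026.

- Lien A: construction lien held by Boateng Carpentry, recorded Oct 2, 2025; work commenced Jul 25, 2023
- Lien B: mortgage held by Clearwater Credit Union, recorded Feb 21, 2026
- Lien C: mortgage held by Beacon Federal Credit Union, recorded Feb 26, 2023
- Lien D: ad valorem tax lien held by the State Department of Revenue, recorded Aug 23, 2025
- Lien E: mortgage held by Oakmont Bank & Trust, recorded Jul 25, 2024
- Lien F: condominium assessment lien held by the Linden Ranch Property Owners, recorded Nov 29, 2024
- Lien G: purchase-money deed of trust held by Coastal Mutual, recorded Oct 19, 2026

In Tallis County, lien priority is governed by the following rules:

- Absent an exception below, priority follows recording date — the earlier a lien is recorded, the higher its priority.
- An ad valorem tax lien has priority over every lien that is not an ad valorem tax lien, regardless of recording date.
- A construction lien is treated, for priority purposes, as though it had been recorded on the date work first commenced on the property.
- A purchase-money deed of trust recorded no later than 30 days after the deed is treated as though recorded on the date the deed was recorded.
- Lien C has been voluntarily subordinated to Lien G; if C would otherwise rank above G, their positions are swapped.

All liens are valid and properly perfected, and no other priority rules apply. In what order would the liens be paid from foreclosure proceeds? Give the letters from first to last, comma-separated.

D, G, A, E, F, B, C

First, effective dates: A's effective date is Jul 25, 2023, when work began; G missed the 30-day window (181 days after the deed), so its recording date stands.
D is an ad valorem tax lien, so it outranks all other liens regardless of date.
Among the remaining liens, by effective date: C (Feb 26, 2023), A (Jul 25, 2023), E (Jul 25, 2024), F (Nov 29, 2024), B (Feb 21, 2026), G (Oct 19, 2026).
Because C would otherwise rank above G, the subordination swaps them.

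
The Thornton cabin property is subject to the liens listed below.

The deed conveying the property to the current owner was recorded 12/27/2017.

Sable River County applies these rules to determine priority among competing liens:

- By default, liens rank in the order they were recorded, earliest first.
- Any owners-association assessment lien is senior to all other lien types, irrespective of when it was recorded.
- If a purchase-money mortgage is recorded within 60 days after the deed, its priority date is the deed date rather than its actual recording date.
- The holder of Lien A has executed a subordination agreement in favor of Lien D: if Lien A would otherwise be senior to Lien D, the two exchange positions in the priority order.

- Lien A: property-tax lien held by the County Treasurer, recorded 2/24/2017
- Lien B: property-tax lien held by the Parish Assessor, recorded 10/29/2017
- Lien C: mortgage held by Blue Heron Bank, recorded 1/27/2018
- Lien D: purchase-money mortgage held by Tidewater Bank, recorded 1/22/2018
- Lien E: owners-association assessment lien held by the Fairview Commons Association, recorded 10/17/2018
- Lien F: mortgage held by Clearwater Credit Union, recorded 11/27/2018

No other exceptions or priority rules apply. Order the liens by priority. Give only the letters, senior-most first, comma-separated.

E, D, B, A, C, F

Adjusting effective dates: D relates back to the deed date 12/27/2017.
E, as an owners-association assessment lien, has superpriority and ranks first.
The other liens, earliest effective date first: A (2/24/2017), B (10/29/2017), D (12/27/2017), C (1/27/2018), F (11/27/2018).
A is senior to D before the subordination, so the two trade places.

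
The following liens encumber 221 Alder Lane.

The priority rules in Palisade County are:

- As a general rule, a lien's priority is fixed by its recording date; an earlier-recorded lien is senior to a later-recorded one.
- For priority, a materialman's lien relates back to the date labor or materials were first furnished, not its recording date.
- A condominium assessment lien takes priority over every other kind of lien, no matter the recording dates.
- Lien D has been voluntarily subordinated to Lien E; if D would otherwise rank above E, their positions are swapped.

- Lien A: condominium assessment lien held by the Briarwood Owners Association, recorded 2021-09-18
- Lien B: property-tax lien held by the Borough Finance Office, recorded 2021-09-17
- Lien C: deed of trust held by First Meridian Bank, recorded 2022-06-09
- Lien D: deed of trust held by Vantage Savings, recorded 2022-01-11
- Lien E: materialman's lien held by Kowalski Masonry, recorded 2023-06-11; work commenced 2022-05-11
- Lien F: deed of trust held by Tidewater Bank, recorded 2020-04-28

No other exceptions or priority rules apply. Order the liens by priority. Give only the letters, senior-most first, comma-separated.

Effective dates: E's effective date is 2022-05-11, when work began.
A is a condominium assessment lien, so it outranks all other liens regardless of date.
Ordering the rest by effective date: F (2020-04-28), B (2021-09-17), D (2022-01-11), E (2022-05-11), C (2022-06-09).
The subordination applies — D was senior to E — so D and E swap.

A, F, B, E, D, C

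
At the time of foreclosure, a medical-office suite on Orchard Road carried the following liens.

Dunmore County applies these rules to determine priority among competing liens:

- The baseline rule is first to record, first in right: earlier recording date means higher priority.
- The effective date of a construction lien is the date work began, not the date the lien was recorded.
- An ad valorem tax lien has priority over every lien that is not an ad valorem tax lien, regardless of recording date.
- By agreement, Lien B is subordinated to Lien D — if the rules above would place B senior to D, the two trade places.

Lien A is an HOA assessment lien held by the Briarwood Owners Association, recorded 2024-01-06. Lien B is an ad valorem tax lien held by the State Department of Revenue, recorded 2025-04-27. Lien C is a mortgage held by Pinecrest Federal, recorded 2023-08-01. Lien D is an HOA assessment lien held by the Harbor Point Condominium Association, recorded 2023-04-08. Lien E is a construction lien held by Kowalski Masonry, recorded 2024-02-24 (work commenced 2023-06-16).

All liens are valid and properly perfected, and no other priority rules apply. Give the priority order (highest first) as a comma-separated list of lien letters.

D, B, E, C, A

Effective dates: E's effective date is 2023-06-16, when work began.
B is an ad valorem tax lien, so it outranks all other liens regardless of date.
The other liens, earliest effective date first: D (2023-04-08), E (2023-06-16), C (2023-08-01), A (2024-01-06).
B would otherwise be senior to D, so under the subordination agreement B and D exchange positions.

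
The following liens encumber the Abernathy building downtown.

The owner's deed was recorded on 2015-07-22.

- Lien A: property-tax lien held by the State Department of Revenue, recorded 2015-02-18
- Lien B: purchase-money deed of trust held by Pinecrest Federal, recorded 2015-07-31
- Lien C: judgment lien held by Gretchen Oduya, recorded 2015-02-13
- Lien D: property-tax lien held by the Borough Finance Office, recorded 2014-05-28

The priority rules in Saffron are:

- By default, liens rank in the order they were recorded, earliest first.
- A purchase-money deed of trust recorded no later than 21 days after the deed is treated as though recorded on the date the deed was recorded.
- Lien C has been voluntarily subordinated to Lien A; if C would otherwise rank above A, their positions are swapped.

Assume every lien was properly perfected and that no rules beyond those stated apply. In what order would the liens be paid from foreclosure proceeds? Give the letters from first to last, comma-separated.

D, A, C, B

Effective dates after the stated exceptions: B's effective date is the deed date, 2015-07-22.
Sorted by effective date: D (2014-05-28), C (2015-02-13), A (2015-02-18), B (2015-07-22).
The subordination applies — C was senior to A — so C and A swap.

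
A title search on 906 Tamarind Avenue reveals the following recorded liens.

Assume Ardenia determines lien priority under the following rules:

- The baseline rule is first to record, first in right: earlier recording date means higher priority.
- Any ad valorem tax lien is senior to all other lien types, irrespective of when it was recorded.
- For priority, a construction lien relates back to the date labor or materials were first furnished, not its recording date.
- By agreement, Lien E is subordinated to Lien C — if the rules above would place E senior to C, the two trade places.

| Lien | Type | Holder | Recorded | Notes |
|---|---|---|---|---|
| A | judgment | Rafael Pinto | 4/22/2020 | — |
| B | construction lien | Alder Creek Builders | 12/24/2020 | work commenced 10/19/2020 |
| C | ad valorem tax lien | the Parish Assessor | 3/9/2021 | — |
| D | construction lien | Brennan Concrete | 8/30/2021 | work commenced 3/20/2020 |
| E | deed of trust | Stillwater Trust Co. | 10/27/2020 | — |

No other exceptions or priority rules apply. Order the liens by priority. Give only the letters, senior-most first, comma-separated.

C, D, A, B, E

Effective dates: B relates back to 10/19/2020 (work commenced); D's effective date is 3/20/2020, when work began.
C, as an ad valorem tax lien, has superpriority and ranks first.
Remaining liens by effective date: D (3/20/2020), A (4/22/2020), B (10/19/2020), E (10/27/2020).
E is already junior to C, so the subordination agreement changes nothing.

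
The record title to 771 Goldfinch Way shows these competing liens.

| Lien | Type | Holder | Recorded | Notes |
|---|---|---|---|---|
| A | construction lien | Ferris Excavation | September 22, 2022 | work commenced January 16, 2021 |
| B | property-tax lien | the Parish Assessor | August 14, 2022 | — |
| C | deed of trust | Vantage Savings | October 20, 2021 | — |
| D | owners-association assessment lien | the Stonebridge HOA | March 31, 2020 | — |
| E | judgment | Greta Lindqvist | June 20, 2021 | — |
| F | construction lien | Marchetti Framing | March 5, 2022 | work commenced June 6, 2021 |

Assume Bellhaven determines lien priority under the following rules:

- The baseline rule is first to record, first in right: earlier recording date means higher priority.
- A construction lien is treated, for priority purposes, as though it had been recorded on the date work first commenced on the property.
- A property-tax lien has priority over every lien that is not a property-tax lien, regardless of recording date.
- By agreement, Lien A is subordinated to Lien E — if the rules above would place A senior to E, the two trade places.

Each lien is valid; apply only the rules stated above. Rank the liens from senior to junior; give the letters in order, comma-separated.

B, D, E, F, A, C

Effective dates after the stated exceptions: A's effective date is January 16, 2021, when work began; F's effective date is June 6, 2021, when work began.
B is a property-tax lien and takes priority over every other lien.
The other liens, earliest effective date first: D (March 31, 2020), A (January 16, 2021), F (June 6, 2021), E (June 20, 2021), C (October 20, 2021).
The subordination applies — A was senior to E — so A and E swap.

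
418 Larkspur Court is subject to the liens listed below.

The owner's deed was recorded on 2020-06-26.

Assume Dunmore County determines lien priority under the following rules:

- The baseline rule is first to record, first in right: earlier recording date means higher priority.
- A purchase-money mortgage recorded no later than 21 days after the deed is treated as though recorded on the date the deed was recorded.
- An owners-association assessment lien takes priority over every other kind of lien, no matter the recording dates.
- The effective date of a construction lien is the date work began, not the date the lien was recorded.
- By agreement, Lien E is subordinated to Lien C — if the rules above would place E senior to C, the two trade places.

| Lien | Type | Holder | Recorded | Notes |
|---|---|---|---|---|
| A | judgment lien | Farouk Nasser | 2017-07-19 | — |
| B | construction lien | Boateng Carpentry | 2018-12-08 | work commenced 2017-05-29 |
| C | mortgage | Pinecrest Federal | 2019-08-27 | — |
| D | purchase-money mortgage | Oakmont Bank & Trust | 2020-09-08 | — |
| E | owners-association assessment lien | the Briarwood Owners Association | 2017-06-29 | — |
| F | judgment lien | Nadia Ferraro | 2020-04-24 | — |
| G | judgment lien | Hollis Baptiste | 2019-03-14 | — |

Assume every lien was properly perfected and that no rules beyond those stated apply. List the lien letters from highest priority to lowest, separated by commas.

C, B, A, G, E, F, D

Effective dates after the stated exceptions: B is treated as recorded 2017-05-29, the work-commencement date; D was recorded 74 days after the deed, outside the 21-day window, so it keeps its recording date.
As an owners-association assessment lien, E is senior to every other lien.
Ordering the rest by effective date: B (2017-05-29), A (2017-07-19), G (2019-03-14), C (2019-08-27), F (2020-04-24), D (2020-09-08).
Because E would otherwise rank above C, the subordination swaps them.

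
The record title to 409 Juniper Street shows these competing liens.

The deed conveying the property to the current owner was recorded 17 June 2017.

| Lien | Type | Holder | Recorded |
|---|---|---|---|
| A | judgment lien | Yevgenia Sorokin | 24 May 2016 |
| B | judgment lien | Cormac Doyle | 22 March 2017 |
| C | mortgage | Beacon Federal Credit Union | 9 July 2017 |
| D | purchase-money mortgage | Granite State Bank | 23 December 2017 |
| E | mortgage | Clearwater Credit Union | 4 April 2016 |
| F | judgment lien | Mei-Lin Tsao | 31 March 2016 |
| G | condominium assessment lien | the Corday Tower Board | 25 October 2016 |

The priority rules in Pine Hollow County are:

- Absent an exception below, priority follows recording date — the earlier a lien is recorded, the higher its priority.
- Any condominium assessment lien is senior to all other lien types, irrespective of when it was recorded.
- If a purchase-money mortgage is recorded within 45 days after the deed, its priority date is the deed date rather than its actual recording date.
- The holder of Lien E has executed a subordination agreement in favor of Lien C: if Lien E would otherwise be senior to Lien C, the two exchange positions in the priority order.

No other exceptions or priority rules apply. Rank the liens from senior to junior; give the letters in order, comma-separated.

G, F, C, A, B, E, D

Effective dates: D missed the 45-day window (189 days after the deed), so its recording date stands.
G is a condominium assessment lien and takes priority over every other lien.
Remaining liens by effective date: F (31 March 2016), E (4 April 2016), A (24 May 2016), B (22 March 2017), C (9 July 2017), D (23 December 2017).
Because E would otherwise rank above C, the subordination swaps them.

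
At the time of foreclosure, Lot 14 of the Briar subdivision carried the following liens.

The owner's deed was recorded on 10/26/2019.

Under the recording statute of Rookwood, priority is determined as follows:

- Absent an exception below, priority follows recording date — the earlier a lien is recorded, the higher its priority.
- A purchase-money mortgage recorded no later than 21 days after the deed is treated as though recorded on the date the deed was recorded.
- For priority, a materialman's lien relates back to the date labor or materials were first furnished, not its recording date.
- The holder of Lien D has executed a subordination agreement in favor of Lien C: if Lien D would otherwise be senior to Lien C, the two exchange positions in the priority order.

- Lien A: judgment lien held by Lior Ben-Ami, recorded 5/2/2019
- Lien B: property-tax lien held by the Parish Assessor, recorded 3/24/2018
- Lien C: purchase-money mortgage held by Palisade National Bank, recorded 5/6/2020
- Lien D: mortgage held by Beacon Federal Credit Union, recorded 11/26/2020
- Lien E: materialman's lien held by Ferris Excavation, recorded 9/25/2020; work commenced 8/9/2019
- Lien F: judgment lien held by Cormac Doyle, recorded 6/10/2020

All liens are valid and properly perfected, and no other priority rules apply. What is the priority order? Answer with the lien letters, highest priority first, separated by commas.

Adjusting effective dates: C missed the 21-day window (193 days after the deed), so its recording date stands; E's effective date is 8/9/2019, when work began.
Ordering by effective date: B (3/24/2018), A (5/2/2019), E (8/9/2019), C (5/6/2020), F (6/10/2020), D (11/26/2020).
D already ranks below C; the subordination has no effect.

B, A, E, C, F, D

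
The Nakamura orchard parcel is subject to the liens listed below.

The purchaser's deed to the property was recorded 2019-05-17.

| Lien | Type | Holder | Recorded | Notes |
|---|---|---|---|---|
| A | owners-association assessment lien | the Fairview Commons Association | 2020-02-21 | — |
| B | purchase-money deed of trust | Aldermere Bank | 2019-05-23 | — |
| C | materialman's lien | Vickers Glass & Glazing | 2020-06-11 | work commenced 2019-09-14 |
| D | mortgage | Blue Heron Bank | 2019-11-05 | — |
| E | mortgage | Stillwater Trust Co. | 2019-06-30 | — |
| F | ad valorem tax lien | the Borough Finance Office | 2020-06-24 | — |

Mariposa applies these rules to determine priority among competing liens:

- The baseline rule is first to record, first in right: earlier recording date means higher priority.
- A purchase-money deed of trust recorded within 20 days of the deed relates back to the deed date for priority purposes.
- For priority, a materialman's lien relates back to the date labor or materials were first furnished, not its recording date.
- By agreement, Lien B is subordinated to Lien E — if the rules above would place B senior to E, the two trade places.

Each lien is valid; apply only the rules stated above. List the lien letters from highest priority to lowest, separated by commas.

First, effective dates: B was recorded within the 20-day window, so its effective date is the deed date 2019-05-17; C's effective date is 2019-09-14, when work began.
Sorted by effective date: B (2019-05-17), E (2019-06-30), C (2019-09-14), D (2019-11-05), A (2020-02-21), F (2020-06-24).
The subordination applies — B was senior to E — so B and E swap.

E, B, C, D, A, F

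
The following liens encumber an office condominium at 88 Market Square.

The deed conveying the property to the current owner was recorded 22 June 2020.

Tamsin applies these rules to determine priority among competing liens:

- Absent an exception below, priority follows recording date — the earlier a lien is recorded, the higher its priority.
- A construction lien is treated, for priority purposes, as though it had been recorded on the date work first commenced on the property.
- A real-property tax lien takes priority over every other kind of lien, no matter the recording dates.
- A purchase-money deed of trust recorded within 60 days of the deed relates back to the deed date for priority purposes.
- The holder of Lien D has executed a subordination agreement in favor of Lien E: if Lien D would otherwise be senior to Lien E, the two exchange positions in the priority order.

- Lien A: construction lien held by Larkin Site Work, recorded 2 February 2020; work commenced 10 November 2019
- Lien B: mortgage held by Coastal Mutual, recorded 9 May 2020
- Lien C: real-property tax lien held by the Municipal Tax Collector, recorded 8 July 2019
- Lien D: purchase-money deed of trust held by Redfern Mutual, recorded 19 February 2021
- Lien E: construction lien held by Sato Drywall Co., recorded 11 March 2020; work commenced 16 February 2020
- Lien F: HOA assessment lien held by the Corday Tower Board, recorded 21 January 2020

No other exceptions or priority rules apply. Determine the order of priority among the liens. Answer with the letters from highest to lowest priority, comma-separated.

Adjusting effective dates: A is treated as recorded 10 November 2019, the work-commencement date; D missed the 60-day window (242 days after the deed), so its recording date stands; E relates back to 16 February 2020 (work commenced).
C is a real-property tax lien and takes priority over every other lien.
The other liens, earliest effective date first: A (10 November 2019), F (21 January 2020), E (16 February 2020), B (9 May 2020), D (19 February 2021).
D is already junior to E, so the subordination agreement changes nothing.

C, A, F, E, B, D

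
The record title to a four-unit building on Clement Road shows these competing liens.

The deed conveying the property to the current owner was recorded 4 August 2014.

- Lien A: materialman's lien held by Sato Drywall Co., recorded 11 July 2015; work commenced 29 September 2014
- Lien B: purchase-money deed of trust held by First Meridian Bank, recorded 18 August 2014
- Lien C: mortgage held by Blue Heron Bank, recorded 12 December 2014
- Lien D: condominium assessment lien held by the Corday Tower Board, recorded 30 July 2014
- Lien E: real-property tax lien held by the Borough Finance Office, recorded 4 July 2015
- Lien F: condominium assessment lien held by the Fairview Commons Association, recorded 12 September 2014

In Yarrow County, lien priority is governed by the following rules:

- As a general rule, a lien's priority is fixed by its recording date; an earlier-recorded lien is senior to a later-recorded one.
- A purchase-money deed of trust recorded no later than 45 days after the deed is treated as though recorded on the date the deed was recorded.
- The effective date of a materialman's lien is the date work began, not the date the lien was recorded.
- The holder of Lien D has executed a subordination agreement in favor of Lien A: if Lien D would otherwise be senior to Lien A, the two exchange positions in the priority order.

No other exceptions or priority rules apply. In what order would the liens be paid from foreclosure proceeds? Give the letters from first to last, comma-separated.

First, effective dates: A is treated as recorded 29 September 2014, the work-commencement date; B's effective date is the deed date, 4 August 2014.
By effective date: D (30 July 2014), B (4 August 2014), F (12 September 2014), A (29 September 2014), C (12 December 2014), E (4 July 2015).
D would otherwise be senior to A, so under the subordination agreement D and A exchange positions.

A, B, F, D, C, E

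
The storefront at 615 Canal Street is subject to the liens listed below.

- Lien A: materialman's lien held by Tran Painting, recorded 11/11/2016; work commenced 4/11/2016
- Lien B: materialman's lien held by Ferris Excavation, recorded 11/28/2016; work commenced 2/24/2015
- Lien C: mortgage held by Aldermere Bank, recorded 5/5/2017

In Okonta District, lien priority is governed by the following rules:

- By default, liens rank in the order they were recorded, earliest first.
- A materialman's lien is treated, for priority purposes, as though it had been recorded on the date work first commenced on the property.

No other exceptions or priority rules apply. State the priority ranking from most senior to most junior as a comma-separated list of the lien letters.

B, A, C

Adjusting effective dates: A relates back to 4/11/2016 (work commenced); B relates back to 2/24/2015 (work commenced).
By effective date, earliest first: B (2/24/2015), A (4/11/2016), C (5/5/2017).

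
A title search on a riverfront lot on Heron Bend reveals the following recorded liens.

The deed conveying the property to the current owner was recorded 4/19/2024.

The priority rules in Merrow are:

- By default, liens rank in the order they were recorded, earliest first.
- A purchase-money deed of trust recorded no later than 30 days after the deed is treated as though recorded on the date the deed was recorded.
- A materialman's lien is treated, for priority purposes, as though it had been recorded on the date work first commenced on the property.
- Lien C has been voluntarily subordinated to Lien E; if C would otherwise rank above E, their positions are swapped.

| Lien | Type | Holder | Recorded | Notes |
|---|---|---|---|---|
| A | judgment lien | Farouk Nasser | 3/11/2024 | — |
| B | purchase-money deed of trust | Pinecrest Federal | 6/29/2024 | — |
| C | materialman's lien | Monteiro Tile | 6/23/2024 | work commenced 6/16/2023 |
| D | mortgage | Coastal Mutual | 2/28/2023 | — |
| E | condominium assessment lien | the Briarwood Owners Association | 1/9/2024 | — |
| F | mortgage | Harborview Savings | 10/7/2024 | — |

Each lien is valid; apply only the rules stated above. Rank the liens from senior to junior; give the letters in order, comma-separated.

D, E, C, A, B, F

Effective dates after the stated exceptions: B was recorded 71 days after the deed — beyond 30 days — so no relation-back applies; C relates back to 6/16/2023 (work commenced).
Sorted by effective date: D (2/28/2023), C (6/16/2023), E (1/9/2024), A (3/11/2024), B (6/29/2024), F (10/7/2024).
The subordination applies — C was senior to E — so C and E swap.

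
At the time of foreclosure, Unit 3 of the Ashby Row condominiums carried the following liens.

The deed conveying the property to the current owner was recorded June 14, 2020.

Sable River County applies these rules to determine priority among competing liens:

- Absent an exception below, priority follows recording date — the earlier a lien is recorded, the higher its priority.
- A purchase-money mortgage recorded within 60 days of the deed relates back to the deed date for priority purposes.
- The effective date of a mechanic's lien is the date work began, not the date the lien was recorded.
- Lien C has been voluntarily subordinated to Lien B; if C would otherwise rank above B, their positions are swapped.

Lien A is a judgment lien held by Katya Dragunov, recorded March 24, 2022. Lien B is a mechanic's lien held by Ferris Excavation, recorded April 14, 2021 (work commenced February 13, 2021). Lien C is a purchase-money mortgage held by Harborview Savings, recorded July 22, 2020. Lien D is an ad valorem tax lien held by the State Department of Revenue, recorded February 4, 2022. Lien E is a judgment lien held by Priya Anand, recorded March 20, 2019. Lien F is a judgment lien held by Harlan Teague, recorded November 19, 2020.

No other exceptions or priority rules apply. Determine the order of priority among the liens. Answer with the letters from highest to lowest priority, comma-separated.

E, B, F, C, D, A

Adjusting effective dates: B's effective date is February 13, 2021, when work began; C was recorded within the 60-day window, so its effective date is the deed date June 14, 2020.
By effective date, earliest first: E (March 20, 2019), C (June 14, 2020), F (November 19, 2020), B (February 13, 2021), D (February 4, 2022), A (March 24, 2022).
C would otherwise be senior to B, so under the subordination agreement C and B exchange positions.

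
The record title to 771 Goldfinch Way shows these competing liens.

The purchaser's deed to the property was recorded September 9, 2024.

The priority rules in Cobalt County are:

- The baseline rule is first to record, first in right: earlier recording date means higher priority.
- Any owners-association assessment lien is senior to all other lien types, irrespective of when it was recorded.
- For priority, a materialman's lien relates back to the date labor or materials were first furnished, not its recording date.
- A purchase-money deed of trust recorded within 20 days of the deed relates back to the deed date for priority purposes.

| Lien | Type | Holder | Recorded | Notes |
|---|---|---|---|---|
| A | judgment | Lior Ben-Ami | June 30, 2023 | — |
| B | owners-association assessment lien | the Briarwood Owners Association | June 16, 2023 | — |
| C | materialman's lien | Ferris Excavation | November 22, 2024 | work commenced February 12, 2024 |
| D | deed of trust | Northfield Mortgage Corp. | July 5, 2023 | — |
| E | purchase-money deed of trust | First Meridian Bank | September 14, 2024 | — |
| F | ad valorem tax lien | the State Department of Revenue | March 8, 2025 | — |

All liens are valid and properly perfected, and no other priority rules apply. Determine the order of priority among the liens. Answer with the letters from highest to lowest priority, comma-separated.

Adjusting effective dates: C relates back to February 12, 2024 (work commenced); E relates back to the deed date September 9, 2024.
B is an owners-association assessment lien and takes priority over every other lien.
Remaining liens by effective date: A (June 30, 2023), D (July 5, 2023), C (February 12, 2024), E (September 9, 2024), F (March 8, 2025).

B, A, D, C, E, F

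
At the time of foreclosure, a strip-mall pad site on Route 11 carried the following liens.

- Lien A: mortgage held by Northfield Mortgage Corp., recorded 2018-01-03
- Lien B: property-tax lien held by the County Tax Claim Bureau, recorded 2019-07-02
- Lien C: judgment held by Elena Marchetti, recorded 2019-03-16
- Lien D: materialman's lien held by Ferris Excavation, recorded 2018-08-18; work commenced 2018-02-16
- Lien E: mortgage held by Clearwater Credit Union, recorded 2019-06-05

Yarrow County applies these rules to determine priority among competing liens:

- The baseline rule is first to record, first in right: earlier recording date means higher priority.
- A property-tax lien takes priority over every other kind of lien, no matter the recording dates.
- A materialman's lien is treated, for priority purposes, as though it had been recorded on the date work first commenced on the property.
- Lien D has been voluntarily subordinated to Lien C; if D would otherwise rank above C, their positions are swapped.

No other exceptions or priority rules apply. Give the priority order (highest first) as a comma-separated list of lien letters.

B, A, C, D, E

First, effective dates: D's effective date is 2018-02-16, when work began.
As a property-tax lien, B is senior to every other lien.
The other liens, earliest effective date first: A (2018-01-03), D (2018-02-16), C (2019-03-16), E (2019-06-05).
D is senior to C before the subordination, so the two trade places.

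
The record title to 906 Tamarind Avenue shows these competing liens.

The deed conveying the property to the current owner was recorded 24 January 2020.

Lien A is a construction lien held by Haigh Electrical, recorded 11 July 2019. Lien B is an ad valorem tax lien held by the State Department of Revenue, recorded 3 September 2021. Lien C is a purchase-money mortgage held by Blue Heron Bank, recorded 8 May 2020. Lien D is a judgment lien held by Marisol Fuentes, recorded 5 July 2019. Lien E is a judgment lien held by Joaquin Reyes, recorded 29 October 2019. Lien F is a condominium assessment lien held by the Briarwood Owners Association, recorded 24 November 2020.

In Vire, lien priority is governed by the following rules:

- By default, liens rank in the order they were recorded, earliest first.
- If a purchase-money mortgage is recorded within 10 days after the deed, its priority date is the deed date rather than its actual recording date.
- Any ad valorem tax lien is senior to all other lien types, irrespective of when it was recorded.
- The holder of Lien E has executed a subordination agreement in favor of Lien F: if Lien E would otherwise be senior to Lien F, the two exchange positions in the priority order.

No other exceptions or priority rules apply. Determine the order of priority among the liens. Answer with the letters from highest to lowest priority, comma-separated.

Effective dates after the stated exceptions: C was recorded 105 days after the deed — beyond 10 days — so no relation-back applies.
As an ad valorem tax lien, B is senior to every other lien.
The other liens, earliest effective date first: D (5 July 2019), A (11 July 2019), E (29 October 2019), C (8 May 2020), F (24 November 2020).
Because E would otherwise rank above F, the subordination swaps them.

B, D, A, F, C, E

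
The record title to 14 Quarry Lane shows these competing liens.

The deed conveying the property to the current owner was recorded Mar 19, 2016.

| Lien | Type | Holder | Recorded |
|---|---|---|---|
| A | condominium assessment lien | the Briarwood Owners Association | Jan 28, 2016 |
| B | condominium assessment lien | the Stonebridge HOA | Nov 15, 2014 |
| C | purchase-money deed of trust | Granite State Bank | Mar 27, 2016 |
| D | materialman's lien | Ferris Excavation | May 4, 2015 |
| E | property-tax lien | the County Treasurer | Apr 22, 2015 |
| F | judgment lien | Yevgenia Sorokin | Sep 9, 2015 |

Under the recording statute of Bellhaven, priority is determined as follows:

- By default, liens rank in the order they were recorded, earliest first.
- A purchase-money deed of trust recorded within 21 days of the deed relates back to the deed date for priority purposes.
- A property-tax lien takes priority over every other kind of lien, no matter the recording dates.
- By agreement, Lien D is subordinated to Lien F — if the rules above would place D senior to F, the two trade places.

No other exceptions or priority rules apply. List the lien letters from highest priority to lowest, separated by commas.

E, B, F, D, A, C

Adjusting effective dates: C's effective date is the deed date, Mar 19, 2016.
E is a property-tax lien and takes priority over every other lien.
Among the remaining liens, by effective date: B (Nov 15, 2014), D (May 4, 2015), F (Sep 9, 2015), A (Jan 28, 2016), C (Mar 19, 2016).
Because D would otherwise rank above F, the subordination swaps them.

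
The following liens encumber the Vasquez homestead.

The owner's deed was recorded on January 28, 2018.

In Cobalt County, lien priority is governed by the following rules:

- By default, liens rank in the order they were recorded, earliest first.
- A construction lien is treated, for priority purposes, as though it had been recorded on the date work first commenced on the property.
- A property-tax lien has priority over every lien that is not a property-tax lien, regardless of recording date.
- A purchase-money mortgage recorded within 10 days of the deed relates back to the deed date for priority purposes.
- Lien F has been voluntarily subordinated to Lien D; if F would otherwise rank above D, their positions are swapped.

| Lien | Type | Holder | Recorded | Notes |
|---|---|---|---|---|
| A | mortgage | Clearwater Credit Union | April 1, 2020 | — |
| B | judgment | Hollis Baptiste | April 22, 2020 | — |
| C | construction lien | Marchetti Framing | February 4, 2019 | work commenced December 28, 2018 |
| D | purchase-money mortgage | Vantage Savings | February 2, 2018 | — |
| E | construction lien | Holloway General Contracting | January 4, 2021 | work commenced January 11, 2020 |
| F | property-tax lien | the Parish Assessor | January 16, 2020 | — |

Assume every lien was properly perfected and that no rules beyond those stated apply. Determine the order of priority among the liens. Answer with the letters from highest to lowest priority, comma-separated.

Adjusting effective dates: C's effective date is December 28, 2018, when work began; D's effective date is the deed date, January 28, 2018; E relates back to January 11, 2020 (work commenced).
As a property-tax lien, F is senior to every other lien.
Remaining liens by effective date: D (January 28, 2018), C (December 28, 2018), E (January 11, 2020), A (April 1, 2020), B (April 22, 2020).
Because F would otherwise rank above D, the subordination swaps them.

D, F, C, E, A, B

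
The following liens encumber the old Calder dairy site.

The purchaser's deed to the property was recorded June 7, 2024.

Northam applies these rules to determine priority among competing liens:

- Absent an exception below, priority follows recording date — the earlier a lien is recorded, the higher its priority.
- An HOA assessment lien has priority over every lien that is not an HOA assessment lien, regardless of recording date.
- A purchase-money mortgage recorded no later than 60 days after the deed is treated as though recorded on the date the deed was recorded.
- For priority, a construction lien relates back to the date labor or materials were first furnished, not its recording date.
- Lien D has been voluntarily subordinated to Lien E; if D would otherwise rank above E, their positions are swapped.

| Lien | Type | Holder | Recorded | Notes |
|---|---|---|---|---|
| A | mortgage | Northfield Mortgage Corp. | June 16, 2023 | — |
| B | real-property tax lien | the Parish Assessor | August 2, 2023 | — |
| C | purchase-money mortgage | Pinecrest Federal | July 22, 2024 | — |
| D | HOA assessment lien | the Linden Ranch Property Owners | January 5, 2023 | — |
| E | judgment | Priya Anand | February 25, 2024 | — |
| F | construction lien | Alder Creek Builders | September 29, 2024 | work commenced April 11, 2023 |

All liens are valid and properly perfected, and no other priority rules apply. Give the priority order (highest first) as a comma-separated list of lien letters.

Effective dates after the stated exceptions: C's effective date is the deed date, June 7, 2024; F is treated as recorded April 11, 2023, the work-commencement date.
As an HOA assessment lien, D is senior to every other lien.
Ordering the rest by effective date: F (April 11, 2023), A (June 16, 2023), B (August 2, 2023), E (February 25, 2024), C (June 7, 2024).
The subordination applies — D was senior to E — so D and E swap.

E, F, A, B, D, C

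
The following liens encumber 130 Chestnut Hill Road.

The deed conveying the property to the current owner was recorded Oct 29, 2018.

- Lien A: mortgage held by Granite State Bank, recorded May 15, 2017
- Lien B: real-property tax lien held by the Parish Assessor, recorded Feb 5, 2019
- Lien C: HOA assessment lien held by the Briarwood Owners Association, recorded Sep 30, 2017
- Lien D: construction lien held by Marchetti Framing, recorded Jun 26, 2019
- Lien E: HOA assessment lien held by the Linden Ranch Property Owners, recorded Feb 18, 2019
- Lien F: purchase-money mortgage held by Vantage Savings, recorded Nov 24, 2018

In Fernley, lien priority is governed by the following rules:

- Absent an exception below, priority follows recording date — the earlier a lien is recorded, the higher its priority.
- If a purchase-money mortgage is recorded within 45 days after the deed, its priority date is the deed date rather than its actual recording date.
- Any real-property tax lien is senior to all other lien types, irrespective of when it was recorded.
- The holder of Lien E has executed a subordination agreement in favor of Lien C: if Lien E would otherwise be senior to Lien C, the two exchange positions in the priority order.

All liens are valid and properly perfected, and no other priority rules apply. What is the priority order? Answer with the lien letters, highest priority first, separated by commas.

B, A, C, F, E, D

Effective dates after the stated exceptions: F was recorded within the 45-day window, so its effective date is the deed date Oct 29, 2018.
B, as a real-property tax lien, has superpriority and ranks first.
Remaining liens by effective date: A (May 15, 2017), C (Sep 30, 2017), F (Oct 29, 2018), E (Feb 18, 2019), D (Jun 26, 2019).
E already ranks below C; the subordination has no effect.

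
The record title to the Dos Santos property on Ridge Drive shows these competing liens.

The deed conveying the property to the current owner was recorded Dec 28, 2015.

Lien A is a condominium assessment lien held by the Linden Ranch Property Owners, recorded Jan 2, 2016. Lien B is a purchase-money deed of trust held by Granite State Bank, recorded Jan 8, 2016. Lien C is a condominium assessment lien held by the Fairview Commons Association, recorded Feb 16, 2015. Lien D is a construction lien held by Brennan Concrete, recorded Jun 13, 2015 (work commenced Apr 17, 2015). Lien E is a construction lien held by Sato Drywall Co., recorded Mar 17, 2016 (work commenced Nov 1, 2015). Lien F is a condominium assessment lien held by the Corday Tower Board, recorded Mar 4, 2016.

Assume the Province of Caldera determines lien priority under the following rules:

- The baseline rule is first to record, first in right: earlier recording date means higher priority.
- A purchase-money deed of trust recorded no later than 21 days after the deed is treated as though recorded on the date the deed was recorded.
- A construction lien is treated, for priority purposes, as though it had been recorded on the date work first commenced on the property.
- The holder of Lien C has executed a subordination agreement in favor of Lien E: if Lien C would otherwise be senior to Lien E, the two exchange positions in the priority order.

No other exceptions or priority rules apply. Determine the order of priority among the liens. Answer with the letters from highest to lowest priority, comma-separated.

Effective dates after the stated exceptions: B's effective date is the deed date, Dec 28, 2015; D is treated as recorded Apr 17, 2015, the work-commencement date; E is treated as recorded Nov 1, 2015, the work-commencement date.
Sorted by effective date: C (Feb 16, 2015), D (Apr 17, 2015), E (Nov 1, 2015), B (Dec 28, 2015), A (Jan 2, 2016), F (Mar 4, 2016).
C would otherwise be senior to E, so under the subordination agreement C and E exchange positions.

E, D, C, B, A, F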